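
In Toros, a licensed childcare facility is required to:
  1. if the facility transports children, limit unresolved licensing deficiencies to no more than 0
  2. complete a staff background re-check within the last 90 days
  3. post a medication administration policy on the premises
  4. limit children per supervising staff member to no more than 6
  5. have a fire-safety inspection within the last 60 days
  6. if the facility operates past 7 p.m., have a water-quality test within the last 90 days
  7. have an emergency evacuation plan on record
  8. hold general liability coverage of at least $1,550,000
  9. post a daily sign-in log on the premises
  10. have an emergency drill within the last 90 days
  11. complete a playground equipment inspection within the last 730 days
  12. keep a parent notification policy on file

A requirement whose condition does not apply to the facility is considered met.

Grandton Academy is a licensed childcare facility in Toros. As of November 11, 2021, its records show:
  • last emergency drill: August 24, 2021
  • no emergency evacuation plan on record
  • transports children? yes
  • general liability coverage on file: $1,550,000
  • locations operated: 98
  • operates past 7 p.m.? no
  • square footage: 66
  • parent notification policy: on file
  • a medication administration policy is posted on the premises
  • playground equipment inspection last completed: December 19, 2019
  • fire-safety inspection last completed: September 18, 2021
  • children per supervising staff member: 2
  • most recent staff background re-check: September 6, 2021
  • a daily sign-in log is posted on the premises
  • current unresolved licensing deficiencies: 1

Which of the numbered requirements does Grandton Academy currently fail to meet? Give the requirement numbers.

1. condition 'transports children' holds; unresolved licensing deficiencies 1 > 0 → not met
2. staff background re-check 66 days ago vs limit 90 → met
3. medication administration policy present → met
4. children per supervising staff member 2 ≤ 6 → met
5. fire-safety inspection 54 days ago vs limit 60 → met
6. condition 'operates past 7 p.m.' does not hold → requirement n/a → met
7. emergency evacuation plan absent → not met
8. general liability coverage $1,550,000 ≥ $1,550,000 → met
9. daily sign-in log present → met
10. emergency drill 79 days ago vs limit 90 → met
11. playground equipment inspection 693 days ago vs limit 730 → met
12. parent notification policy present → met
Not met: 1, 7

1, 7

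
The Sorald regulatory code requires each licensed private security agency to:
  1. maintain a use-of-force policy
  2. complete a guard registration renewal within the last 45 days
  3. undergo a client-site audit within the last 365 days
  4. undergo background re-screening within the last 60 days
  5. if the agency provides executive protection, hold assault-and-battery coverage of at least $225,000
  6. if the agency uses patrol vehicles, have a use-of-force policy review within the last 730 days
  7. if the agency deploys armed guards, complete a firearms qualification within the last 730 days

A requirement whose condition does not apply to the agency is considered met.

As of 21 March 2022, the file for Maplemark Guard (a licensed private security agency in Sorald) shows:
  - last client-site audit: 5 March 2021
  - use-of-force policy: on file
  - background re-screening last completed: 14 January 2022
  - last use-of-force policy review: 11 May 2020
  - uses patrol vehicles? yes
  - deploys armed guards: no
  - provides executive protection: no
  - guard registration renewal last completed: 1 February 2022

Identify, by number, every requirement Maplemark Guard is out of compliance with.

2, 3, 4

1. use-of-force policy present → met
2. guard registration renewal 48 days ago vs limit 45 → not met
3. client-site audit 381 days ago vs limit 365 → not met
4. background re-screening 66 days ago vs limit 60 → not met
5. condition 'provides executive protection' does not hold → requirement n/a → met
6. condition 'uses patrol vehicles' holds; use-of-force policy review 679 days ago vs limit 730 → met
7. condition 'deploys armed guards' does not hold → requirement n/a → met
Not met: 2, 3, 4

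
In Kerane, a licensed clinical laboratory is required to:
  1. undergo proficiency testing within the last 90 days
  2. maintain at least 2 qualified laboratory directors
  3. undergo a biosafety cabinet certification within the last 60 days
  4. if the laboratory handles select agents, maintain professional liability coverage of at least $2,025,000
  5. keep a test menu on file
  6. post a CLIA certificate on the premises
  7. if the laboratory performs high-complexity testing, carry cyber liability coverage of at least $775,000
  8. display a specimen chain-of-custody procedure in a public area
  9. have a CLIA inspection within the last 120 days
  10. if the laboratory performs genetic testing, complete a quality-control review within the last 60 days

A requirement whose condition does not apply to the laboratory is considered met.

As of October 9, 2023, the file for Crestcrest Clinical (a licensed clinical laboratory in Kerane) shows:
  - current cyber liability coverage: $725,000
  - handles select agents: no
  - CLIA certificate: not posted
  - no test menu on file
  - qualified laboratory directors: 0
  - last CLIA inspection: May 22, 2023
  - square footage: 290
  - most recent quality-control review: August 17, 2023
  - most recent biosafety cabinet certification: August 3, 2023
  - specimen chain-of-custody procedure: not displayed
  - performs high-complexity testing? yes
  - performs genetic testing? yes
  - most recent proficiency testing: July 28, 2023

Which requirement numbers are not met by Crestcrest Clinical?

2, 3, 5, 6, 7, 8, 9

1. proficiency testing 73 days ago vs limit 90 → met
2. qualified laboratory directors 0 < 2 → not met
3. biosafety cabinet certification 67 days ago vs limit 60 → not met
4. condition 'handles select agents' does not hold → requirement n/a → met
5. test menu absent → not met
6. CLIA certificate absent → not met
7. condition 'performs high-complexity testing' holds; cyber liability coverage $725,000 < $775,000 → not met
8. specimen chain-of-custody procedure absent → not met
9. CLIA inspection 140 days ago vs limit 120 → not met
10. condition 'performs genetic testing' holds; quality-control review 53 days ago vs limit 60 → met
Not met: 2, 3, 5, 6, 7, 8, 9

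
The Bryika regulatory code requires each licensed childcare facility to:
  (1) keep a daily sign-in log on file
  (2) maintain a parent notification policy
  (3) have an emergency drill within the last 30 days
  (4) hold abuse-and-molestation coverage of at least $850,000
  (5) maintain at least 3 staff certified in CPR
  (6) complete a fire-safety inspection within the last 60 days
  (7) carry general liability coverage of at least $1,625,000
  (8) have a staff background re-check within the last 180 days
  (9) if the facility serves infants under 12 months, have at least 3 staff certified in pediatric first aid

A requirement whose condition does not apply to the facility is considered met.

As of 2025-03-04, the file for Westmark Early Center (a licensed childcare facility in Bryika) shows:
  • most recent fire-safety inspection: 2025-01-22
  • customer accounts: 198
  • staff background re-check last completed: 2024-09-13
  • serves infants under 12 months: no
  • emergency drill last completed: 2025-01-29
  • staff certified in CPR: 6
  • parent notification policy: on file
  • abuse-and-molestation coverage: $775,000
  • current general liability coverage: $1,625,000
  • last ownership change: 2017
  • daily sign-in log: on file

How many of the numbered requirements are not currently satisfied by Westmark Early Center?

1. daily sign-in log present → met
2. parent notification policy present → met
3. emergency drill 34 days ago vs limit 30 → not met
4. abuse-and-molestation coverage $775,000 < $850,000 → not met
5. staff certified in CPR 6 ≥ 3 → met
6. fire-safety inspection 41 days ago vs limit 60 → met
7. general liability coverage $1,625,000 ≥ $1,625,000 → met
8. staff background re-check 172 days ago vs limit 180 → met
9. condition 'serves infants under 12 months' does not hold → requirement n/a → met
Not met: 2 of 9

2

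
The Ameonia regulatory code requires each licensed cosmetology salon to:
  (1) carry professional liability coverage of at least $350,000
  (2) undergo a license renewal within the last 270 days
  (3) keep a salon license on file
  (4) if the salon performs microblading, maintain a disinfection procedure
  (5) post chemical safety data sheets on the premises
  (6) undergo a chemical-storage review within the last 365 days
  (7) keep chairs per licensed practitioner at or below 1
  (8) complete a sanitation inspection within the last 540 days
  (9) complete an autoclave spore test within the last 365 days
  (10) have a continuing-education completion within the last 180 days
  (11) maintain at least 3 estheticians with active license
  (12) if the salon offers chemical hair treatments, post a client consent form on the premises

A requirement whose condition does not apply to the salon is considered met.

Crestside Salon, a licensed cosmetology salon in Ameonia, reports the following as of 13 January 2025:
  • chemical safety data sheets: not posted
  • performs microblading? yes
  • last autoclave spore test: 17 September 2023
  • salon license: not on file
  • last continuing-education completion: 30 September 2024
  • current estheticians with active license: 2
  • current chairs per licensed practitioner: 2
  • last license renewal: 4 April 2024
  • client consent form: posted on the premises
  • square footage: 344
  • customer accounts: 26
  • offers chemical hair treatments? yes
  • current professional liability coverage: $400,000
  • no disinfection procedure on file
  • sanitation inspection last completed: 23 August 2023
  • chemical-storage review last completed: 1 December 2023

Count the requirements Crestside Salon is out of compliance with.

1. professional liability coverage $400,000 ≥ $350,000 → met
2. license renewal 284 days ago vs limit 270 → not met
3. salon license absent → not met
4. condition 'performs microblading' holds; disinfection procedure absent → not met
5. chemical safety data sheets absent → not met
6. chemical-storage review 409 days ago vs limit 365 → not met
7. chairs per licensed practitioner 2 > 1 → not met
8. sanitation inspection 509 days ago vs limit 540 → met
9. autoclave spore test 484 days ago vs limit 365 → not met
10. continuing-education completion 105 days ago vs limit 180 → met
11. estheticians with active license 2 < 3 → not met
12. condition 'offers chemical hair treatments' holds; client consent form present → met
Not met: 8 of 12

8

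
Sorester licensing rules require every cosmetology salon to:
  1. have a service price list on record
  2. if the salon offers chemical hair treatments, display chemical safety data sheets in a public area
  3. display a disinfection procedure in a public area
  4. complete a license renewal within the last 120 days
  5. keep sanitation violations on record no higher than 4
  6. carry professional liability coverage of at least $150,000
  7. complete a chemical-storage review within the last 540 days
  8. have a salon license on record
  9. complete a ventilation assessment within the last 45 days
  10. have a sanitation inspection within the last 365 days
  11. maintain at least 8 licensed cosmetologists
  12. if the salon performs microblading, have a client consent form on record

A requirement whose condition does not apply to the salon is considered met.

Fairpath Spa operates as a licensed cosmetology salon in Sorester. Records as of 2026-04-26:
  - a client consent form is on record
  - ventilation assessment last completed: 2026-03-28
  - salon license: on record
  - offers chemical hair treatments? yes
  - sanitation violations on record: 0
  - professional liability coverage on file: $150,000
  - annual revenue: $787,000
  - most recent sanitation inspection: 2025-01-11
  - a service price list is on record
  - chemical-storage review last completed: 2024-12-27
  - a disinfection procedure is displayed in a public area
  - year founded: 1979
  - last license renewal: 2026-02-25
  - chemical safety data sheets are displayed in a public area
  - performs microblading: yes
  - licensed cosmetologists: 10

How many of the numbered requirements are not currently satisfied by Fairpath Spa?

1

1. service price list present → met
2. condition 'offers chemical hair treatments' holds; chemical safety data sheets present → met
3. disinfection procedure present → met
4. license renewal 60 days ago vs limit 120 → met
5. sanitation violations on record 0 ≤ 4 → met
6. professional liability coverage $150,000 ≥ $150,000 → met
7. chemical-storage review 485 days ago vs limit 540 → met
8. salon license present → met
9. ventilation assessment 29 days ago vs limit 45 → met
10. sanitation inspection 470 days ago vs limit 365 → not met
11. licensed cosmetologists 10 ≥ 8 → met
12. condition 'performs microblading' holds; client consent form present → met
Not met: 1 of 12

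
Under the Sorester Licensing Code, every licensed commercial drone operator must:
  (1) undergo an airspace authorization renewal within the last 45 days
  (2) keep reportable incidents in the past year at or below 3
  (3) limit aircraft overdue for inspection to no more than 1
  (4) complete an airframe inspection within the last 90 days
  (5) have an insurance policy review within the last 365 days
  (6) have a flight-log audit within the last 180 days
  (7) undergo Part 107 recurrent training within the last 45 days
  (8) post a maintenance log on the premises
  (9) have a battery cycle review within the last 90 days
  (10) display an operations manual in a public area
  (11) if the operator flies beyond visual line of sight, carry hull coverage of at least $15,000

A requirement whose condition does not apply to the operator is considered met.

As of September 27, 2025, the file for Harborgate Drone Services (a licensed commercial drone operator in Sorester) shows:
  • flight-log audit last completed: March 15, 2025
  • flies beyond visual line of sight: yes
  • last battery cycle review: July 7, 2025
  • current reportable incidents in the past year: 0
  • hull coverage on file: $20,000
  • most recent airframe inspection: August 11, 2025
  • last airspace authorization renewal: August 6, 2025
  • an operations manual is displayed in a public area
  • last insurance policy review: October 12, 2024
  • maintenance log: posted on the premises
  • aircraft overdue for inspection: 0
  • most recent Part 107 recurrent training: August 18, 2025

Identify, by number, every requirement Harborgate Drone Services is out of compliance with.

1. airspace authorization renewal 52 days ago vs limit 45 → not met
2. reportable incidents in the past year 0 ≤ 3 → met
3. aircraft overdue for inspection 0 ≤ 1 → met
4. airframe inspection 47 days ago vs limit 90 → met
5. insurance policy review 350 days ago vs limit 365 → met
6. flight-log audit 196 days ago vs limit 180 → not met
7. Part 107 recurrent training 40 days ago vs limit 45 → met
8. maintenance log present → met
9. battery cycle review 82 days ago vs limit 90 → met
10. operations manual present → met
11. condition 'flies beyond visual line of sight' holds; hull coverage $20,000 ≥ $15,000 → met
Not met: 1, 6

1, 6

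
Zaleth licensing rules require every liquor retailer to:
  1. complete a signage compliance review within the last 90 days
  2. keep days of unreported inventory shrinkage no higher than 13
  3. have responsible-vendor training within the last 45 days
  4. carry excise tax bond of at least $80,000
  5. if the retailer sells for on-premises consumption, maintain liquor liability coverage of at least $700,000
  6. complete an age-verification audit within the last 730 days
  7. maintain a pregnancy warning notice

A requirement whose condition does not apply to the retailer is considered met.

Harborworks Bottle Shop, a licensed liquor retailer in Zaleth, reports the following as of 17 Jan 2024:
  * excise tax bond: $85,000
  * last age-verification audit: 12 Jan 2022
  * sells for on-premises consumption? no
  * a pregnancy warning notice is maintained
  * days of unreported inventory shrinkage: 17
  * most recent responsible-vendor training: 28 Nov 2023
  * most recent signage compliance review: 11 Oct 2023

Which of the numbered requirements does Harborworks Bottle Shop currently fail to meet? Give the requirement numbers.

1, 2, 3, 6

1. signage compliance review 98 days ago vs limit 90 → not met
2. days of unreported inventory shrinkage 17 > 13 → not met
3. responsible-vendor training 50 days ago vs limit 45 → not met
4. excise tax bond $85,000 ≥ $80,000 → met
5. condition 'sells for on-premises consumption' does not hold → requirement n/a → met
6. age-verification audit 735 days ago vs limit 730 → not met
7. pregnancy warning notice present → met
Not met: 1, 2, 3, 6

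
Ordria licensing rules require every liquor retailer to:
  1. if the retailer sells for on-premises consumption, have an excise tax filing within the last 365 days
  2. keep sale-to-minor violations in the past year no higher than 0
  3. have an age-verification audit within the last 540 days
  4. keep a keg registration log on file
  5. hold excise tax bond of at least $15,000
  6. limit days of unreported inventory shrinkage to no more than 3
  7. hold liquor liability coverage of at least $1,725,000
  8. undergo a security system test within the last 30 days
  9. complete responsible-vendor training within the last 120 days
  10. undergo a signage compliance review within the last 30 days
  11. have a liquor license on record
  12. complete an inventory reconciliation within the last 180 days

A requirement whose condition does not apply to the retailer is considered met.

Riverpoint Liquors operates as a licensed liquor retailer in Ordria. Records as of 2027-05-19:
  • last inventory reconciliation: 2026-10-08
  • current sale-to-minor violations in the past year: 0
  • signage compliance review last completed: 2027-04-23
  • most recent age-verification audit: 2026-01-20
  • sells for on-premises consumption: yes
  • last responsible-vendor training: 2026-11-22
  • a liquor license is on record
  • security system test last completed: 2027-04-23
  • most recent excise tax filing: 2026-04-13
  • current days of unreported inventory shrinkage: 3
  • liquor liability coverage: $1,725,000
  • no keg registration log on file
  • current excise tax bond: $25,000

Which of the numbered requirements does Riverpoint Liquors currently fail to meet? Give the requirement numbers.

1, 4, 9, 12

1. condition 'sells for on-premises consumption' holds; excise tax filing 401 days ago vs limit 365 → not met
2. sale-to-minor violations in the past year 0 ≤ 0 → met
3. age-verification audit 484 days ago vs limit 540 → met
4. keg registration log absent → not met
5. excise tax bond $25,000 ≥ $15,000 → met
6. days of unreported inventory shrinkage 3 ≤ 3 → met
7. liquor liability coverage $1,725,000 ≥ $1,725,000 → met
8. security system test 26 days ago vs limit 30 → met
9. responsible-vendor training 178 days ago vs limit 120 → not met
10. signage compliance review 26 days ago vs limit 30 → met
11. liquor license present → met
12. inventory reconciliation 223 days ago vs limit 180 → not met
Not met: 1, 4, 9, 12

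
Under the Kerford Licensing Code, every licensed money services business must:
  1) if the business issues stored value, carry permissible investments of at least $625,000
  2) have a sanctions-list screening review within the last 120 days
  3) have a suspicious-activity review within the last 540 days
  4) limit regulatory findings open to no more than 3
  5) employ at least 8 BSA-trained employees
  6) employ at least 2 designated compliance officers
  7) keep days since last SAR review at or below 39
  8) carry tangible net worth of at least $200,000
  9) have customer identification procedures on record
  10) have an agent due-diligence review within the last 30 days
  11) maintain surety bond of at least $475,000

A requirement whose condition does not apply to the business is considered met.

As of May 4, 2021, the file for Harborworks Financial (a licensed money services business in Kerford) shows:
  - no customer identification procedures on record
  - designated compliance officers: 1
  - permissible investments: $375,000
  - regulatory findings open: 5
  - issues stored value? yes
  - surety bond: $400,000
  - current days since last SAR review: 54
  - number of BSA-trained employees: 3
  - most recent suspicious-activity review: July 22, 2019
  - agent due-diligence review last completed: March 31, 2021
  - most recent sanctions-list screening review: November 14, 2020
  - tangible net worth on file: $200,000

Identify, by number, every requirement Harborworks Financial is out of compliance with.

1. condition 'issues stored value' holds; permissible investments $375,000 < $625,000 → not met
2. sanctions-list screening review 171 days ago vs limit 120 → not met
3. suspicious-activity review 652 days ago vs limit 540 → not met
4. regulatory findings open 5 > 3 → not met
5. BSA-trained employees 3 < 8 → not met
6. designated compliance officers 1 < 2 → not met
7. days since last SAR review 54 > 39 → not met
8. tangible net worth $200,000 ≥ $200,000 → met
9. customer identification procedures absent → not met
10. agent due-diligence review 34 days ago vs limit 30 → not met
11. surety bond $400,000 < $475,000 → not met
Not met: 1, 2, 3, 4, 5, 6, 7, 9, 10, 11

1, 2, 3, 4, 5, 6, 7, 9, 10, 11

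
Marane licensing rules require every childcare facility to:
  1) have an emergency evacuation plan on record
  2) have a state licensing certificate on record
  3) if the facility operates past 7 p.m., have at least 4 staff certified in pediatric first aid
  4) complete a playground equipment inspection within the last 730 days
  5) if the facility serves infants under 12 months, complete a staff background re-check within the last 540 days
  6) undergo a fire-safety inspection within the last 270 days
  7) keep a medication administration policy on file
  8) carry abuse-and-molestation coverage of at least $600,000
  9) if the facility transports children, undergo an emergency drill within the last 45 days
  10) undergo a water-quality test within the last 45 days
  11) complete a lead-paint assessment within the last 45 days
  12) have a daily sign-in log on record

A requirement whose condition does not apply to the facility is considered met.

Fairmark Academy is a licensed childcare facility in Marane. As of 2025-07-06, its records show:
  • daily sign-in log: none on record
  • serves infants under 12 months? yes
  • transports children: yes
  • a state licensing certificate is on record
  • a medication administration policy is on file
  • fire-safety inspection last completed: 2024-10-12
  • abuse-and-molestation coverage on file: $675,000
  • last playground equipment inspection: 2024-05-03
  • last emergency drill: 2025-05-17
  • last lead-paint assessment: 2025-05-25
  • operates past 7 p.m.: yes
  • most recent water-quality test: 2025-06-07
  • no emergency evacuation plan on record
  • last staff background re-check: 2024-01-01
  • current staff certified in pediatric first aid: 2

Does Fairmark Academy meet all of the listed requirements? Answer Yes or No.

No

1. emergency evacuation plan absent → not met
2. state licensing certificate present → met
3. condition 'operates past 7 p.m.' holds; staff certified in pediatric first aid 2 < 4 → not met
4. playground equipment inspection 429 days ago vs limit 730 → met
5. condition 'serves infants under 12 months' holds; staff background re-check 552 days ago vs limit 540 → not met
6. fire-safety inspection 267 days ago vs limit 270 → met
7. medication administration policy present → met
8. abuse-and-molestation coverage $675,000 ≥ $600,000 → met
9. condition 'transports children' holds; emergency drill 50 days ago vs limit 45 → not met
10. water-quality test 29 days ago vs limit 45 → met
11. lead-paint assessment 42 days ago vs limit 45 → met
12. daily sign-in log absent → not met
Not met: 1, 3, 5, 9, 12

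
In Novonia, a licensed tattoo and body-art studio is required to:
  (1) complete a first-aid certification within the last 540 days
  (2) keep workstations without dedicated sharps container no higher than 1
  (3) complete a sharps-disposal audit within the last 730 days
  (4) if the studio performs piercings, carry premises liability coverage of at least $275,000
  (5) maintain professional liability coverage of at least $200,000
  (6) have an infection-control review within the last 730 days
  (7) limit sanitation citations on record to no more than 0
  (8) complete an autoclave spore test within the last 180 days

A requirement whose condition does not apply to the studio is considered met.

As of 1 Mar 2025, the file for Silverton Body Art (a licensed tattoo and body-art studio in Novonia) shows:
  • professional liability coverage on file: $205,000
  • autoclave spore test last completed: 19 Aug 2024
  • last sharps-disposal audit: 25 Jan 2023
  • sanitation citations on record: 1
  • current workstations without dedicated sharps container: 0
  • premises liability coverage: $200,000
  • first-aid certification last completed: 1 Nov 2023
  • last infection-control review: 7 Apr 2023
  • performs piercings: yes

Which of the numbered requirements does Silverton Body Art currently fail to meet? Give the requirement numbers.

1. first-aid certification 486 days ago vs limit 540 → met
2. workstations without dedicated sharps container 0 ≤ 1 → met
3. sharps-disposal audit 766 days ago vs limit 730 → not met
4. condition 'performs piercings' holds; premises liability coverage $200,000 < $275,000 → not met
5. professional liability coverage $205,000 ≥ $200,000 → met
6. infection-control review 694 days ago vs limit 730 → met
7. sanitation citations on record 1 > 0 → not met
8. autoclave spore test 194 days ago vs limit 180 → not met
Not met: 3, 4, 7, 8

3, 4, 7, 8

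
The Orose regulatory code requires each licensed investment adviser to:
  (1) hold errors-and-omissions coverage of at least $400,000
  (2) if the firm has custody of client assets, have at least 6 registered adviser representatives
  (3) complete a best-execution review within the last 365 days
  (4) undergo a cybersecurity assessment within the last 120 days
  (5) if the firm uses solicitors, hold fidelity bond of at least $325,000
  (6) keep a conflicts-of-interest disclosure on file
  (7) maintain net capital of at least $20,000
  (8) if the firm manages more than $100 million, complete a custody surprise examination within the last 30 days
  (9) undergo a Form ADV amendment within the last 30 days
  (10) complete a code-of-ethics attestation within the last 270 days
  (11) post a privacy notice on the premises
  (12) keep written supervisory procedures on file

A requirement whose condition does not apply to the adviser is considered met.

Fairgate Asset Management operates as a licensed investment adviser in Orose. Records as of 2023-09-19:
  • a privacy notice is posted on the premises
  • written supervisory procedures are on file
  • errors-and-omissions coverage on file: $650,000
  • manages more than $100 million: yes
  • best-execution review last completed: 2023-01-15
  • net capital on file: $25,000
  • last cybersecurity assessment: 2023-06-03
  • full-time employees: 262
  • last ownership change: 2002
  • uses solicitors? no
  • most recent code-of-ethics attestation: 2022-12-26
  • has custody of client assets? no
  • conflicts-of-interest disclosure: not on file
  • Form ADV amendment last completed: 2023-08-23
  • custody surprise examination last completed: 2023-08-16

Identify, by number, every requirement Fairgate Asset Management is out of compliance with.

1. errors-and-omissions coverage $650,000 ≥ $400,000 → met
2. condition 'has custody of client assets' does not hold → requirement n/a → met
3. best-execution review 247 days ago vs limit 365 → met
4. cybersecurity assessment 108 days ago vs limit 120 → met
5. condition 'uses solicitors' does not hold → requirement n/a → met
6. conflicts-of-interest disclosure absent → not met
7. net capital $25,000 ≥ $20,000 → met
8. condition 'manages more than $100 million' holds; custody surprise examination 34 days ago vs limit 30 → not met
9. Form ADV amendment 27 days ago vs limit 30 → met
10. code-of-ethics attestation 267 days ago vs limit 270 → met
11. privacy notice present → met
12. written supervisory procedures present → met
Not met: 6, 8

6, 8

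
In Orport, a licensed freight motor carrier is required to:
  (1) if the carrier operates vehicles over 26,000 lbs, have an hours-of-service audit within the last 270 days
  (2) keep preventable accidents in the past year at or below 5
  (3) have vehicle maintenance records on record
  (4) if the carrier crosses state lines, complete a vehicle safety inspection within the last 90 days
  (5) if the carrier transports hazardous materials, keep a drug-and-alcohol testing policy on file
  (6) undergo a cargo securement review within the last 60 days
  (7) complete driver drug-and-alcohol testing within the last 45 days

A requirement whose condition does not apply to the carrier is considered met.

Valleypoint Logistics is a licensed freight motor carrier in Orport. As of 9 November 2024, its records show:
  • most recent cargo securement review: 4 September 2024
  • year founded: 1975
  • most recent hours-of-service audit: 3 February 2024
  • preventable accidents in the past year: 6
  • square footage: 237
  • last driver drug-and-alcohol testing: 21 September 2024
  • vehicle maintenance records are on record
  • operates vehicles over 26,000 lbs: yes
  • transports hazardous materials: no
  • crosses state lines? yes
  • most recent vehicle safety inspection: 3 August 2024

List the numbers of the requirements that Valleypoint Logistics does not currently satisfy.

1, 2, 4, 6, 7

1. condition 'operates vehicles over 26,000 lbs' holds; hours-of-service audit 280 days ago vs limit 270 → not met
2. preventable accidents in the past year 6 > 5 → not met
3. vehicle maintenance records present → met
4. condition 'crosses state lines' holds; vehicle safety inspection 98 days ago vs limit 90 → not met
5. condition 'transports hazardous materials' does not hold → requirement n/a → met
6. cargo securement review 66 days ago vs limit 60 → not met
7. driver drug-and-alcohol testing 49 days ago vs limit 45 → not met
Not met: 1, 2, 4, 6, 7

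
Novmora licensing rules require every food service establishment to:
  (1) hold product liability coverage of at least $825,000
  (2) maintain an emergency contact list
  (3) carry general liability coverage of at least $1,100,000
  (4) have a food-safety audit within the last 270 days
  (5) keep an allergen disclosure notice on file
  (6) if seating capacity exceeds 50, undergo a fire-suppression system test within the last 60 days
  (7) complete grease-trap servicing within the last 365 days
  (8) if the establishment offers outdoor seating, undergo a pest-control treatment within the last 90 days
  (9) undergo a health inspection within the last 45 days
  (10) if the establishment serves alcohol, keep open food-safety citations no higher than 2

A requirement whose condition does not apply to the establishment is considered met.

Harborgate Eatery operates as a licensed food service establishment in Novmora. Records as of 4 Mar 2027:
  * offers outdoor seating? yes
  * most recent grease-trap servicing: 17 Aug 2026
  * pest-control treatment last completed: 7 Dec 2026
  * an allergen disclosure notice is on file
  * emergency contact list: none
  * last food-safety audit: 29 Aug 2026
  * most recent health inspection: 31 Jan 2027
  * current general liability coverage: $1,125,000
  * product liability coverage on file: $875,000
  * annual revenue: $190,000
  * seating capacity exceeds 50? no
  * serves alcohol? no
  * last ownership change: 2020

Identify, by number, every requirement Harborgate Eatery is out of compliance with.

1. product liability coverage $875,000 ≥ $825,000 → met
2. emergency contact list absent → not met
3. general liability coverage $1,125,000 ≥ $1,100,000 → met
4. food-safety audit 187 days ago vs limit 270 → met
5. allergen disclosure notice present → met
6. condition 'seating capacity exceeds 50' does not hold → requirement n/a → met
7. grease-trap servicing 199 days ago vs limit 365 → met
8. condition 'offers outdoor seating' holds; pest-control treatment 87 days ago vs limit 90 → met
9. health inspection 32 days ago vs limit 45 → met
10. condition 'serves alcohol' does not hold → requirement n/a → met
Not met: 2

2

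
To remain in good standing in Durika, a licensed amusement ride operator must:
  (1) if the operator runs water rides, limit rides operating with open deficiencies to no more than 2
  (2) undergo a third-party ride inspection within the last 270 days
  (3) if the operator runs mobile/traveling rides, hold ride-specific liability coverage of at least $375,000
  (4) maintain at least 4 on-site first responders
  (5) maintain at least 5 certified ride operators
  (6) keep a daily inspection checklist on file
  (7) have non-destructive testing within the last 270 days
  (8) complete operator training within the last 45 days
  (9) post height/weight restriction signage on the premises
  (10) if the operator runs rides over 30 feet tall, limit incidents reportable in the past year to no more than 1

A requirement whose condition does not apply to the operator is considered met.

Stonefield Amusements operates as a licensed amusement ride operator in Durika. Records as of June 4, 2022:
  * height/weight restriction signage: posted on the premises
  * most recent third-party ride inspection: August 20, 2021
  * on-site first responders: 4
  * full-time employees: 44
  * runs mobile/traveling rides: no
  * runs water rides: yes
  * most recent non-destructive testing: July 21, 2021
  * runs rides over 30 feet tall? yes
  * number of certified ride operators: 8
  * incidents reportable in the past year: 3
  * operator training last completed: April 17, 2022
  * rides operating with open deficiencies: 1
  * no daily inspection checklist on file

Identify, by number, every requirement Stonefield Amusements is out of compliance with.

1. condition 'runs water rides' holds; rides operating with open deficiencies 1 ≤ 2 → met
2. third-party ride inspection 288 days ago vs limit 270 → not met
3. condition 'runs mobile/traveling rides' does not hold → requirement n/a → met
4. on-site first responders 4 ≥ 4 → met
5. certified ride operators 8 ≥ 5 → met
6. daily inspection checklist absent → not met
7. non-destructive testing 318 days ago vs limit 270 → not met
8. operator training 48 days ago vs limit 45 → not met
9. height/weight restriction signage present → met
10. condition 'runs rides over 30 feet tall' holds; incidents reportable in the past year 3 > 1 → not met
Not met: 2, 6, 7, 8, 10

2, 6, 7, 8, 10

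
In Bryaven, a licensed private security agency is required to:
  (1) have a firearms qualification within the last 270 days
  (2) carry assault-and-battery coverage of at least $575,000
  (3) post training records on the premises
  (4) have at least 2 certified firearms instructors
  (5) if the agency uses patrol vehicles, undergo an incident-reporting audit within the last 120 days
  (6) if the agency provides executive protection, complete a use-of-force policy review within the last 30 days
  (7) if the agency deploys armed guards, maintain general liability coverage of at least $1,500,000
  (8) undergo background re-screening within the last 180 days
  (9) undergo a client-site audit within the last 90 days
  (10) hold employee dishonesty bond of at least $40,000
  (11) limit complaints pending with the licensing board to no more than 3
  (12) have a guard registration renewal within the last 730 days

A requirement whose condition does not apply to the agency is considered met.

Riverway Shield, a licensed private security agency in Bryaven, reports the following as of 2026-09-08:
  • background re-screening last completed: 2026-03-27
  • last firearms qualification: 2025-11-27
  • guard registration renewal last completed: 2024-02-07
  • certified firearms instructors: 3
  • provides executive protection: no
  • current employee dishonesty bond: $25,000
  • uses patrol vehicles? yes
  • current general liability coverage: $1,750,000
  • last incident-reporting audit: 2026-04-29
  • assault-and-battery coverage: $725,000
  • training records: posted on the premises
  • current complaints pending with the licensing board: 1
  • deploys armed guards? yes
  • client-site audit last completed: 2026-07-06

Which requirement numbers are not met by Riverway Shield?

1, 5, 10, 12

1. firearms qualification 285 days ago vs limit 270 → not met
2. assault-and-battery coverage $725,000 ≥ $575,000 → met
3. training records present → met
4. certified firearms instructors 3 ≥ 2 → met
5. condition 'uses patrol vehicles' holds; incident-reporting audit 132 days ago vs limit 120 → not met
6. condition 'provides executive protection' does not hold → requirement n/a → met
7. condition 'deploys armed guards' holds; general liability coverage $1,750,000 ≥ $1,500,000 → met
8. background re-screening 165 days ago vs limit 180 → met
9. client-site audit 64 days ago vs limit 90 → met
10. employee dishonesty bond $25,000 < $40,000 → not met
11. complaints pending with the licensing board 1 ≤ 3 → met
12. guard registration renewal 944 days ago vs limit 730 → not met
Not met: 1, 5, 10, 12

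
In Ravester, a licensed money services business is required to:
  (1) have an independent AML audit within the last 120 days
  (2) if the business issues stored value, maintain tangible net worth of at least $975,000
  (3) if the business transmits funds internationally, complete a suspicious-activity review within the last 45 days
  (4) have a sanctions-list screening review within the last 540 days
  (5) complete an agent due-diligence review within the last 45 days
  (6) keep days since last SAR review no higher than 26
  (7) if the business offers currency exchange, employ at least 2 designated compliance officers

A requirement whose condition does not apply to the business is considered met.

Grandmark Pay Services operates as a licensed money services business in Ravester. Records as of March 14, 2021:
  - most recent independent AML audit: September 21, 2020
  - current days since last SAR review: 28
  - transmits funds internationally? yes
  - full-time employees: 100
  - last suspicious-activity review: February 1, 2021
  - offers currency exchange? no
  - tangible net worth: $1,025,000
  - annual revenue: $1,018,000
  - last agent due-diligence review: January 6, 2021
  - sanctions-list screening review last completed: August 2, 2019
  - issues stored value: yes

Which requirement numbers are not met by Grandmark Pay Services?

1, 4, 5, 6

1. independent AML audit 174 days ago vs limit 120 → not met
2. condition 'issues stored value' holds; tangible net worth $1,025,000 ≥ $975,000 → met
3. condition 'transmits funds internationally' holds; suspicious-activity review 41 days ago vs limit 45 → met
4. sanctions-list screening review 590 days ago vs limit 540 → not met
5. agent due-diligence review 67 days ago vs limit 45 → not met
6. days since last SAR review 28 > 26 → not met
7. condition 'offers currency exchange' does not hold → requirement n/a → met
Not met: 1, 4, 5, 6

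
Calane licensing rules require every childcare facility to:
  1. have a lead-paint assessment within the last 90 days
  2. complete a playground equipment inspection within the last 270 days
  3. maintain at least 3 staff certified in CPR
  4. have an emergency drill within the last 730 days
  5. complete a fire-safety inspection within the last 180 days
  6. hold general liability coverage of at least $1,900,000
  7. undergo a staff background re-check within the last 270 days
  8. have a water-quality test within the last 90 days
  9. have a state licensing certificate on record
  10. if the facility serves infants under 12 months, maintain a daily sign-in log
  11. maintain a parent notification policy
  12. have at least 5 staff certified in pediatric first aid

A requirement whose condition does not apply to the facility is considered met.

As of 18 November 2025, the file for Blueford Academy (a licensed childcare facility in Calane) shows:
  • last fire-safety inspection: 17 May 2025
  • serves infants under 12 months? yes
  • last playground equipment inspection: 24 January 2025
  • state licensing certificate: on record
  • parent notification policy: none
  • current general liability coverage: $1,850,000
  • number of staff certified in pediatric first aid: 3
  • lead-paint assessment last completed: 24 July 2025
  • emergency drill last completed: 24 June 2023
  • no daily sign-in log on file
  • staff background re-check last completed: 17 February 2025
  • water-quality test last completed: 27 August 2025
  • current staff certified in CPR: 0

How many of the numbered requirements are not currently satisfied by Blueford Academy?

10

1. lead-paint assessment 117 days ago vs limit 90 → not met
2. playground equipment inspection 298 days ago vs limit 270 → not met
3. staff certified in CPR 0 < 3 → not met
4. emergency drill 878 days ago vs limit 730 → not met
5. fire-safety inspection 185 days ago vs limit 180 → not met
6. general liability coverage $1,850,000 < $1,900,000 → not met
7. staff background re-check 274 days ago vs limit 270 → not met
8. water-quality test 83 days ago vs limit 90 → met
9. state licensing certificate present → met
10. condition 'serves infants under 12 months' holds; daily sign-in log absent → not met
11. parent notification policy absent → not met
12. staff certified in pediatric first aid 3 < 5 → not met
Not met: 10 of 12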